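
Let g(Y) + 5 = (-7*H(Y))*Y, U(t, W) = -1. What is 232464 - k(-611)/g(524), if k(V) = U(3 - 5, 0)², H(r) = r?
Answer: 446804409169/1922037 ≈ 2.3246e+5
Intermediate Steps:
g(Y) = -5 - 7*Y² (g(Y) = -5 + (-7*Y)*Y = -5 - 7*Y²)
k(V) = 1 (k(V) = (-1)² = 1)
232464 - k(-611)/g(524) = 232464 - 1/(-5 - 7*524²) = 232464 - 1/(-5 - 7*274576) = 232464 - 1/(-5 - 1922032) = 232464 - 1/(-1922037) = 232464 - (-1)/1922037 = 232464 - 1*(-1/1922037) = 232464 + 1/1922037 = 446804409169/1922037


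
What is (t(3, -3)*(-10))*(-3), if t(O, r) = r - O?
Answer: -180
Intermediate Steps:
(t(3, -3)*(-10))*(-3) = ((-3 - 1*3)*(-10))*(-3) = ((-3 - 3)*(-10))*(-3) = -6*(-10)*(-3) = 60*(-3) = -180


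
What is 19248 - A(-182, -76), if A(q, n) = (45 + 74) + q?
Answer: 19311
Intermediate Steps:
A(q, n) = 119 + q
19248 - A(-182, -76) = 19248 - (119 - 182) = 19248 - 1*(-63) = 19248 + 63 = 19311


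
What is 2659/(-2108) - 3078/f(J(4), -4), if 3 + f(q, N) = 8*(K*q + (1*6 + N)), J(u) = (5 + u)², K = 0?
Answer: -6522991/27404 ≈ -238.03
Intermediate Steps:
f(q, N) = 45 + 8*N (f(q, N) = -3 + 8*(0*q + (1*6 + N)) = -3 + 8*(0 + (6 + N)) = -3 + 8*(6 + N) = -3 + (48 + 8*N) = 45 + 8*N)
2659/(-2108) - 3078/f(J(4), -4) = 2659/(-2108) - 3078/(45 + 8*(-4)) = 2659*(-1/2108) - 3078/(45 - 32) = -2659/2108 - 3078/13 = -6522991/27404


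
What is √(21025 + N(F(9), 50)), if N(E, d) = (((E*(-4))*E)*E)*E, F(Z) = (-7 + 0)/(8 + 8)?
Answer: √344471199/128 ≈ 145.00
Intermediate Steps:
F(Z) = -7/16
N(E, d) = -4*E⁴ (N(E, d) = (((-4*E)*E)*E)*E = ((-4*E²)*E)*E = (-4*E³)*E = -4*E⁴)
√(21025 + N(F(9), 50)) = √(21025 - 4*(-7/16)⁴) = √(21025 - 4*2401/65536) = √(21025 - 2401/16384) = √(344471199/16384) = √344471199/128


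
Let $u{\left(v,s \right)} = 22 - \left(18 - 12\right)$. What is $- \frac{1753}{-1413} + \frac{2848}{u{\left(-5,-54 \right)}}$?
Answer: $\frac{253267}{1413} \approx 179.24$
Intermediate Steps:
$u{\left(v,s \right)} = 16$ ($u{\left(v,s \right)} = 22 - \left(18 - 12\right) = 22 - 6 = 16$)
$- \frac{1753}{-1413} + \frac{2848}{u{\left(-5,-54 \right)}} = - \frac{1753}{-1413} + \frac{2848}{16} = \left(-1753\right) \left(- \frac{1}{1413}\right) + 2848 \cdot \frac{1}{16} = \frac{1753}{1413} + 178 = \frac{253267}{1413}$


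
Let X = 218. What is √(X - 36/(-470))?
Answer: 4*√752705/235 ≈ 14.767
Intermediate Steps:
√(X - 36/(-470)) = √(218 - 36/(-470)) = √(218 - 36*(-1/470)) = √(218 + 18/235) = √(51248/235) = 4*√752705/235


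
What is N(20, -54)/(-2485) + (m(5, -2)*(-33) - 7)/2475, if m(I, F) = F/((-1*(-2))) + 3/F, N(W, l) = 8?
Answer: 67127/2460150 ≈ 0.027286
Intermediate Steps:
m(I, F) = F/2 + 3/F
N(20, -54)/(-2485) + (m(5, -2)*(-33) - 7)/2475 = 8/(-2485) + (((½)*(-2) + 3/(-2))*(-33) - 7)/2475 = 8*(-1/2485) + ((-1 + 3*(-½))*(-33) - 7)*(1/2475) = -8/2485 + ((-1 - 3/2)*(-33) - 7)*(1/2475) = -8/2485 + (-5/2*(-33) - 7)*(1/2475) = -8/2485 + (165/2 - 7)*(1/2475) = -8/2485 + (151/2)*(1/2475) = -8/2485 + 151/4950 = 67127/2460150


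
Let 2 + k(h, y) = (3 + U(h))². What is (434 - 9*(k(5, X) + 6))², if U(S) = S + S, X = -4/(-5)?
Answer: 1261129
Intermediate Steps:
X = ⅘ (X = -4*(-⅕) = ⅘ ≈ 0.80000)
U(S) = 2*S
k(h, y) = -2 + (3 + 2*h)²
(434 - 9*(k(5, X) + 6))² = (434 - 9*((-2 + (3 + 2*5)²) + 6))² = (434 - 9*((-2 + (3 + 10)²) + 6))² = (434 - 9*((-2 + 13²) + 6))² = (434 - 9*((-2 + 169) + 6))² = (434 - 9*(167 + 6))² = (434 - 9*173)² = (434 - 1557)² = (-1123)² = 1261129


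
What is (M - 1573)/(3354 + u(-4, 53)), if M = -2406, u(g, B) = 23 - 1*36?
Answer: -3979/3341 ≈ -1.1910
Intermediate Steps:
u(g, B) = -13 (u(g, B) = 23 - 36 = -13)
(M - 1573)/(3354 + u(-4, 53)) = (-2406 - 1573)/(3354 - 13) = -3979/3341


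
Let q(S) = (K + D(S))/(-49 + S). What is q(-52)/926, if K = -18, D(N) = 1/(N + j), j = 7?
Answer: 811/4208670 ≈ 0.00019270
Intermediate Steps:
D(N) = 1/(7 + N) (D(N) = 1/(N + 7) = 1/(7 + N))
q(S) = (-18 + 1/(7 + S))/(-49 + S)
q(-52)/926 = ((-125 - 18*(-52))/((-49 - 52)*(7 - 52)))/926 = ((-125 + 936)/(-101*(-45)))*(1/926) = -1/101*(-1/45)*811*(1/926) = (811/4545)*(1/926) = 811/4208670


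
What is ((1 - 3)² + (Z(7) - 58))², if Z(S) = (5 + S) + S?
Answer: 1225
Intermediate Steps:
Z(S) = 5 + 2*S
((1 - 3)² + (Z(7) - 58))² = ((1 - 3)² + ((5 + 2*7) - 58))² = ((-2)² + ((5 + 14) - 58))² = (4 + (19 - 58))² = (4 - 39)² = (-35)² = 1225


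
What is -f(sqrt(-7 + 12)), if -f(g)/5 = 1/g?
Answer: sqrt(5) ≈ 2.2361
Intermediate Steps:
f(g) = -5/g
-f(sqrt(-7 + 12)) = -(-5)/(sqrt(-7 + 12)) = -(-5)/(sqrt(5)) = -(-5)*sqrt(5)/5 = -(-1)*sqrt(5) = sqrt(5)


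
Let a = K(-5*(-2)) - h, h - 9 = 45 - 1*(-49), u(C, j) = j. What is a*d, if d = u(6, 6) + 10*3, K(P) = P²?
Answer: -108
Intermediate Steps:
d = 36 (d = 6 + 10*3 = 6 + 30 = 36)
h = 103 (h = 9 + (45 - 1*(-49)) = 9 + (45 + 49) = 9 + 94 = 103)
a = -3 (a = (-5*(-2))² - 1*103 = 10² - 103 = 100 - 103 = -3)
a*d = -3*36 = -108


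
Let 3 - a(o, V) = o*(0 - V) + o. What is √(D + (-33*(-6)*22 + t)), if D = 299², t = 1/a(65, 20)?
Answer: √143696104746/1238 ≈ 306.20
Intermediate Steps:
a(o, V) = 3 - o + V*o (a(o, V) = 3 - (o*(0 - V) + o) = 3 - (o*(-V) + o) = 3 - (-V*o + o) = 3 - (o - V*o) = 3 + (-o + V*o) = 3 - o + V*o)
t = 1/1238 (t = 1/(3 - 1*65 + 20*65) = 1/(3 - 65 + 1300) = 1/1238 ≈ 0.00080775)
D = 89401
√(D + (-33*(-6)*22 + t)) = √(89401 + (-33*(-6)*22 + 1/1238)) = √(89401 + (198*22 + 1/1238)) = √(89401 + (4356 + 1/1238)) = √(89401 + 5392729/1238) = √(116071167/1238) = √143696104746/1238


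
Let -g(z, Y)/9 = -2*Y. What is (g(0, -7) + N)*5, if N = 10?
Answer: -580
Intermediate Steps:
g(z, Y) = 18*Y (g(z, Y) = -(-18)*Y = 18*Y)
(g(0, -7) + N)*5 = (18*(-7) + 10)*5 = (-126 + 10)*5 = -116*5 = -580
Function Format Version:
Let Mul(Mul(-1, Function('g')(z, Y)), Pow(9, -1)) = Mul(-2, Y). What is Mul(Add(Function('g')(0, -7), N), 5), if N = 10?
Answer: -580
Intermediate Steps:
Function('g')(z, Y) = Mul(18, Y) (Function('g')(z, Y) = Mul(-9, Mul(-2, Y)) = Mul(18, Y))
Mul(Add(Function('g')(0, -7), N), 5) = Mul(Add(Mul(18, -7), 10), 5) = Mul(Add(-126, 10), 5) = Mul(-116, 5) = -580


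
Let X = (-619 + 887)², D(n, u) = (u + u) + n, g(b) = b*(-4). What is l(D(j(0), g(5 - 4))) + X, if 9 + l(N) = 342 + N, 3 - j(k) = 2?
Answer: 72150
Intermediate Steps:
j(k) = 1 (j(k) = 3 - 1*2 = 3 - 2 = 1)
g(b) = -4*b
D(n, u) = n + 2*u (D(n, u) = 2*u + n = n + 2*u)
l(N) = 333 + N (l(N) = -9 + (342 + N) = 333 + N)
X = 71824 (X = 268² = 71824)
l(D(j(0), g(5 - 4))) + X = (333 + (1 + 2*(-4*(5 - 4)))) + 71824 = (333 + (1 + 2*(-4*1))) + 71824 = (333 + (1 + 2*(-4))) + 71824 = (333 + (1 - 8)) + 71824 = (333 - 7) + 71824 = 326 + 71824 = 72150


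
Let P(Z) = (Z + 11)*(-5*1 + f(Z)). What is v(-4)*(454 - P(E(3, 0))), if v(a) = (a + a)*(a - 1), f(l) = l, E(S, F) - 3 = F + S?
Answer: 17480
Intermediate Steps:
E(S, F) = 3 + F + S (E(S, F) = 3 + (F + S) = 3 + F + S)
P(Z) = (-5 + Z)*(11 + Z) (P(Z) = (Z + 11)*(-5*1 + Z) = (11 + Z)*(-5 + Z) = (-5 + Z)*(11 + Z))
v(a) = 2*a*(-1 + a) (v(a) = (2*a)*(-1 + a) = 2*a*(-1 + a))
v(-4)*(454 - P(E(3, 0))) = (2*(-4)*(-1 - 4))*(454 - (-55 + (3 + 0 + 3)**2 + 6*(3 + 0 + 3))) = (2*(-4)*(-5))*(454 - (-55 + 6**2 + 6*6)) = 40*(454 - (-55 + 36 + 36)) = 40*(454 - 1*17) = 40*(454 - 17) = 40*437 = 17480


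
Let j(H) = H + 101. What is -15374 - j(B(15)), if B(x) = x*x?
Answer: -15700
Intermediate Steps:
B(x) = x**2
j(H) = 101 + H
-15374 - j(B(15)) = -15374 - (101 + 15**2) = -15374 - (101 + 225) = -15374 - 1*326 = -15374 - 326 = -15700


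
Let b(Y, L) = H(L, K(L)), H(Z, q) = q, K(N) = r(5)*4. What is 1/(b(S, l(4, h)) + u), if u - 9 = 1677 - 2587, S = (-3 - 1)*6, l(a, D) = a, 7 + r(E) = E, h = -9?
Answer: -1/909 ≈ -0.0011001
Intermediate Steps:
r(E) = -7 + E
K(N) = -8 (K(N) = (-7 + 5)*4 = -2*4 = -8)
S = -24 (S = -4*6 = -24)
b(Y, L) = -8
u = -901 (u = 9 + (1677 - 2587) = 9 - 910 = -901)
1/(b(S, l(4, h)) + u) = 1/(-8 - 901) = 1/(-909) = -1/909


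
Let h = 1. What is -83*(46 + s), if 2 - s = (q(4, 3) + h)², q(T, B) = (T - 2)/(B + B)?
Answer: -34528/9 ≈ -3836.4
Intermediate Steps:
q(T, B) = (-2 + T)/(2*B) (q(T, B) = (-2 + T)/((2*B)) = (-2 + T)*(1/(2*B)) = (-2 + T)/(2*B))
s = 2/9 (s = 2 - ((½)*(-2 + 4)/3 + 1)² = 2 - ((½)*(⅓)*2 + 1)² = 2 - (⅓ + 1)² = 2 - (4/3)² = 2 - 1*16/9 = 2 - 16/9 = 2/9 ≈ 0.22222)
-83*(46 + s) = -83*(46 + 2/9) = -83*416/9 = -34528/9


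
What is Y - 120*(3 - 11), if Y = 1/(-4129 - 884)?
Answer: 4812479/5013 ≈ 960.00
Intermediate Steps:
Y = -1/5013 (Y = 1/(-5013) = -1/5013 ≈ -0.00019948)
Y - 120*(3 - 11) = -1/5013 - 120*(3 - 11) = -1/5013 - 120*(-8) = -1/5013 - 1*(-960) = -1/5013 + 960 = 4812479/5013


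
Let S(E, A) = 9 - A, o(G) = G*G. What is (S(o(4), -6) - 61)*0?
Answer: 0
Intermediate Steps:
o(G) = G**2
(S(o(4), -6) - 61)*0 = ((9 - 1*(-6)) - 61)*0 = ((9 + 6) - 61)*0 = (15 - 61)*0 = -46*0 = 0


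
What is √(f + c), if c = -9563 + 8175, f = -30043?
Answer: I*√31431 ≈ 177.29*I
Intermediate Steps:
c = -1388
√(f + c) = √(-30043 - 1388) = √(-31431) = I*√31431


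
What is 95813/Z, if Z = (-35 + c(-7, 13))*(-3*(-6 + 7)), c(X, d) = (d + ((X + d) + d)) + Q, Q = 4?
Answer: -95813/3 ≈ -31938.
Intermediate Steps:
c(X, d) = 4 + X + 3*d (c(X, d) = (d + ((X + d) + d)) + 4 = (d + (X + 2*d)) + 4 = (X + 3*d) + 4 = 4 + X + 3*d)
Z = -3 (Z = (-35 + (4 - 7 + 3*13))*(-3*(-6 + 7)) = (-35 + (4 - 7 + 39))*(-3*1) = (-35 + 36)*(-3) = 1*(-3) = -3)
95813/Z = 95813/(-3) = 95813*(-⅓) = -95813/3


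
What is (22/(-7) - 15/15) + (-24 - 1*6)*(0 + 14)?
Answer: -2969/7 ≈ -424.14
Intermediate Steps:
(22/(-7) - 15/15) + (-24 - 1*6)*(0 + 14) = (22*(-⅐) - 15*1/15) + (-24 - 6)*14 = (-22/7 - 1) - 30*14 = -29/7 - 420 = -2969/7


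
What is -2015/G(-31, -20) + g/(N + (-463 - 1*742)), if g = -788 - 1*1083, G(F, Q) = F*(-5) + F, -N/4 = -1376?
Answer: -286919/17196 ≈ -16.685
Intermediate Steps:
N = 5504 (N = -4*(-1376) = 5504)
G(F, Q) = -4*F (G(F, Q) = -5*F + F = -4*F)
g = -1871 (g = -788 - 1083 = -1871)
-2015/G(-31, -20) + g/(N + (-463 - 1*742)) = -2015/((-4*(-31))) - 1871/(5504 + (-463 - 1*742)) = -2015/124 - 1871/(5504 + (-463 - 742)) = -2015*1/124 - 1871/(5504 - 1205) = -65/4 - 1871/4299 = -286919/17196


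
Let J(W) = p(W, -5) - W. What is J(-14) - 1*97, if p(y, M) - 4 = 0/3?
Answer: -79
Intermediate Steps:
p(y, M) = 4 (p(y, M) = 4 + 0/3 = 4 + 0*(⅓) = 4 + 0 = 4)
J(W) = 4 - W
J(-14) - 1*97 = (4 - 1*(-14)) - 1*97 = (4 + 14) - 97 = 18 - 97 = -79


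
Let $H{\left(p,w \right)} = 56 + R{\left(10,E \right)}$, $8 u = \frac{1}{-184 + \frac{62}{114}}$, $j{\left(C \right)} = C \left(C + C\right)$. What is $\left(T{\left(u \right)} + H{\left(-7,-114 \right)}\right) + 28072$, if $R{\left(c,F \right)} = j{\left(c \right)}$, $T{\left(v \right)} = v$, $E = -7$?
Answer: $\frac{2369807111}{83656} \approx 28328.0$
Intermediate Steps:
$j{\left(C \right)} = 2 C^{2}$ ($j{\left(C \right)} = C 2 C = 2 C^{2}$)
$u = - \frac{57}{83656}$ ($u = \frac{1}{8 \left(-184 + \frac{62}{114}\right)} = \frac{1}{8 \left(-184 + 62 \cdot \frac{1}{114}\right)} = \frac{1}{8 \left(-184 + \frac{31}{57}\right)} = \frac{1}{8 \left(- \frac{10457}{57}\right)} = \frac{1}{8} \left(- \frac{57}{10457}\right) = - \frac{57}{83656} \approx -0.00068136$)
$R{\left(c,F \right)} = 2 c^{2}$
$H{\left(p,w \right)} = 256$ ($H{\left(p,w \right)} = 56 + 2 \cdot 10^{2} = 56 + 2 \cdot 100 = 56 + 200 = 256$)
$\left(T{\left(u \right)} + H{\left(-7,-114 \right)}\right) + 28072 = \left(- \frac{57}{83656} + 256\right) + 28072 = \frac{21415879}{83656} + 28072 = \frac{2369807111}{83656}$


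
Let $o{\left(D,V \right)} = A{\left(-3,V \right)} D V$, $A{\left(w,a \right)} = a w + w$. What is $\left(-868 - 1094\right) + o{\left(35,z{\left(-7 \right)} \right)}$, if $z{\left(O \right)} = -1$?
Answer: $-1962$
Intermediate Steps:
$A{\left(w,a \right)} = w + a w$
$o{\left(D,V \right)} = D V \left(-3 - 3 V\right)$ ($o{\left(D,V \right)} = - 3 \left(1 + V\right) D V = \left(-3 - 3 V\right) D V = D \left(-3 - 3 V\right) V = D V \left(-3 - 3 V\right)$)
$\left(-868 - 1094\right) + o{\left(35,z{\left(-7 \right)} \right)} = \left(-868 - 1094\right) + 3 \cdot 35 \left(-1\right) \left(-1 - -1\right) = \left(-868 - 1094\right) + 3 \cdot 35 \left(-1\right) \left(-1 + 1\right) = -1962 + 3 \cdot 35 \left(-1\right) 0 = -1962 + 0 = -1962$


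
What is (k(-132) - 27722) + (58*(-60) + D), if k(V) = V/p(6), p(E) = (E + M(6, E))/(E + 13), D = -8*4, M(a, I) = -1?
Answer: -158678/5 ≈ -31736.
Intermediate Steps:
D = -32
p(E) = (-1 + E)/(13 + E) (p(E) = (E - 1)/(E + 13) = (-1 + E)/(13 + E))
k(V) = 19*V/5 (k(V) = V/(((-1 + 6)/(13 + 6))) = V/((5/19)) = V/(((1/19)*5)) = V/(5/19) = V*(19/5) = 19*V/5)
(k(-132) - 27722) + (58*(-60) + D) = ((19/5)*(-132) - 27722) + (58*(-60) - 32) = (-2508/5 - 27722) + (-3480 - 32) = -141118/5 - 3512 = -158678/5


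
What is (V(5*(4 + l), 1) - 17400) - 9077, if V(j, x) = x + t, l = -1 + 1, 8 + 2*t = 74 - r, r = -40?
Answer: -26423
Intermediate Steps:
t = 53 (t = -4 + (74 - 1*(-40))/2 = -4 + (74 + 40)/2 = -4 + (½)*114 = -4 + 57 = 53)
l = 0
V(j, x) = 53 + x (V(j, x) = x + 53 = 53 + x)
(V(5*(4 + l), 1) - 17400) - 9077 = ((53 + 1) - 17400) - 9077 = (54 - 17400) - 9077 = -17346 - 9077 = -26423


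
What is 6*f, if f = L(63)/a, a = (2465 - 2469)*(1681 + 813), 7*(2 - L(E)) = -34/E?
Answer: -229/183309 ≈ -0.0012493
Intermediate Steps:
L(E) = 2 + 34/(7*E) (L(E) = 2 - (-34)/(7*E) = 2 + 34/(7*E))
a = -9976 (a = -4*2494 = -9976)
f = -229/1099854 (f = (2 + (34/7)/63)/(-9976) = (2 + (34/7)*(1/63))*(-1/9976) = (2 + 34/441)*(-1/9976) = (916/441)*(-1/9976) = -229/1099854 ≈ -0.00020821)
6*f = 6*(-229/1099854) = -229/183309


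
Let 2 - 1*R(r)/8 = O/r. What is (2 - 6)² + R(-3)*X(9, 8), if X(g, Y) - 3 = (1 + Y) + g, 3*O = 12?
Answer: 576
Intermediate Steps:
O = 4 (O = (⅓)*12 = 4)
X(g, Y) = 4 + Y + g (X(g, Y) = 3 + ((1 + Y) + g) = 3 + (1 + Y + g) = 4 + Y + g)
R(r) = 16 - 32/r
(2 - 6)² + R(-3)*X(9, 8) = (2 - 6)² + (16 - 32/(-3))*(4 + 8 + 9) = (-4)² + (16 - 32*(-⅓))*21 = 16 + (16 + 32/3)*21 = 16 + (80/3)*21 = 16 + 560 = 576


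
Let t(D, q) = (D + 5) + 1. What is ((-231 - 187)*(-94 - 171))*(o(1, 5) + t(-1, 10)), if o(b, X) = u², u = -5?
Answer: 3323100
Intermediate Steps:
t(D, q) = 6 + D (t(D, q) = (5 + D) + 1 = 6 + D)
o(b, X) = 25 (o(b, X) = (-5)² = 25)
((-231 - 187)*(-94 - 171))*(o(1, 5) + t(-1, 10)) = ((-231 - 187)*(-94 - 171))*(25 + (6 - 1)) = (-418*(-265))*(25 + 5) = 110770*30 = 3323100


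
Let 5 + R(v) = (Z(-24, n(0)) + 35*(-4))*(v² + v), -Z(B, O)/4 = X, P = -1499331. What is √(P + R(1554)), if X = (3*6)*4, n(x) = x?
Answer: 548*I*√3449 ≈ 32183.0*I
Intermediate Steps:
X = 72 (X = 18*4 = 72)
Z(B, O) = -288 (Z(B, O) = -4*72 = -288)
R(v) = -5 - 428*v - 428*v² (R(v) = -5 + (-288 + 35*(-4))*(v² + v) = -5 + (-288 - 140)*(v + v²) = -5 - 428*(v + v²) = -5 + (-428*v - 428*v²) = -5 - 428*v - 428*v²)
√(P + R(1554)) = √(-1499331 + (-5 - 428*1554 - 428*1554²)) = √(-1499331 + (-5 - 665112 - 428*2414916)) = √(-1499331 + (-5 - 665112 - 1033584048)) = √(-1499331 - 1034249165) = √(-1035748496) = 548*I*√3449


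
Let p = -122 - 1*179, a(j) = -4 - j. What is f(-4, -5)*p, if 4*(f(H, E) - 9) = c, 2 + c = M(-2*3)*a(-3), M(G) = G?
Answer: -3010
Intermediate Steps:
c = 4 (c = -2 + (-2*3)*(-4 - 1*(-3)) = -2 - 6*(-4 + 3) = -2 - 6*(-1) = -2 + 6 = 4)
f(H, E) = 10 (f(H, E) = 9 + (1/4)*4 = 9 + 1 = 10)
p = -301 (p = -122 - 179 = -301)
f(-4, -5)*p = 10*(-301) = -3010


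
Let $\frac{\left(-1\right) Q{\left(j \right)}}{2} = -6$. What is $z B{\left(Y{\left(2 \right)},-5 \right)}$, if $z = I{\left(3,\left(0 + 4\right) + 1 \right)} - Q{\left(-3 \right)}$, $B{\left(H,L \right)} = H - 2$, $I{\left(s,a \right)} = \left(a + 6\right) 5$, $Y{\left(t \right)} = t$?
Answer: $0$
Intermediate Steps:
$I{\left(s,a \right)} = 30 + 5 a$ ($I{\left(s,a \right)} = \left(6 + a\right) 5 = 30 + 5 a$)
$Q{\left(j \right)} = 12$ ($Q{\left(j \right)} = \left(-2\right) \left(-6\right) = 12$)
$B{\left(H,L \right)} = -2 + H$
$z = 43$ ($z = \left(30 + 5 \left(\left(0 + 4\right) + 1\right)\right) - 12 = \left(30 + 5 \left(4 + 1\right)\right) - 12 = \left(30 + 5 \cdot 5\right) - 12 = \left(30 + 25\right) - 12 = 55 - 12 = 43$)
$z B{\left(Y{\left(2 \right)},-5 \right)} = 43 \left(-2 + 2\right) = 43 \cdot 0 = 0$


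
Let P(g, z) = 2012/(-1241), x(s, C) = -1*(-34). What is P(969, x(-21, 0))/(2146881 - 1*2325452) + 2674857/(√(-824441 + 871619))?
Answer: 2012/221606611 + 891619*√5242/5242 ≈ 12315.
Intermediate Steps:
x(s, C) = 34
P(g, z) = -2012/1241 (P(g, z) = 2012*(-1/1241) = -2012/1241)
P(969, x(-21, 0))/(2146881 - 1*2325452) + 2674857/(√(-824441 + 871619)) = -2012/(1241*(2146881 - 1*2325452)) + 2674857/(√(-824441 + 871619)) = -2012/(1241*(2146881 - 2325452)) + 2674857/(√47178) = -2012/1241/(-178571) + 2674857/((3*√5242)) = -2012/1241*(-1/178571) + 2674857*(√5242/15726) = 2012/221606611 + 891619*√5242/5242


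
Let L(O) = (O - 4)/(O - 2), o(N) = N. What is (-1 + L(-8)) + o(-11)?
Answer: -54/5 ≈ -10.800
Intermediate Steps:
L(O) = (-4 + O)/(-2 + O)
(-1 + L(-8)) + o(-11) = (-1 + (-4 - 8)/(-2 - 8)) - 11 = (-1 - 12/(-10)) - 11 = (-1 - ⅒*(-12)) - 11 = (-1 + 6/5) - 11 = ⅕ - 11 = -54/5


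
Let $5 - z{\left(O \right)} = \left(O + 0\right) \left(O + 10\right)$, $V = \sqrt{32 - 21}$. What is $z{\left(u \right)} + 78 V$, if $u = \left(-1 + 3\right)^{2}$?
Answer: $-51 + 78 \sqrt{11} \approx 207.7$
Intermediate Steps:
$u = 4$ ($u = 2^{2} = 4$)
$V = \sqrt{11} \approx 3.3166$
$z{\left(O \right)} = 5 - O \left(10 + O\right)$ ($z{\left(O \right)} = 5 - \left(O + 0\right) \left(O + 10\right) = 5 - O \left(10 + O\right)$)
$z{\left(u \right)} + 78 V = \left(5 - 4^{2} - 40\right) + 78 \sqrt{11} = \left(5 - 16 - 40\right) + 78 \sqrt{11} = -51 + 78 \sqrt{11}$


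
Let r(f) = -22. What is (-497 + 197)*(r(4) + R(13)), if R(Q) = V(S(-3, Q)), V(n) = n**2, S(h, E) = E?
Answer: -44100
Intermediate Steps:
R(Q) = Q**2
(-497 + 197)*(r(4) + R(13)) = (-497 + 197)*(-22 + 13**2) = -300*(-22 + 169) = -300*147 = -44100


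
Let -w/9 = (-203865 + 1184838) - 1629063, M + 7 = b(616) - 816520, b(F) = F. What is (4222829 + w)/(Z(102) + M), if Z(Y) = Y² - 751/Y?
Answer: -93243198/7469315 ≈ -12.484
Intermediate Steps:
M = -815911 (M = -7 + (616 - 816520) = -7 - 815904 = -815911)
Z(Y) = Y² - 751/Y
w = 5832810 (w = -9*((-203865 + 1184838) - 1629063) = -9*(980973 - 1629063) = -9*(-648090) = 5832810)
(4222829 + w)/(Z(102) + M) = (4222829 + 5832810)/((-751 + 102³)/102 - 815911) = 10055639/((-751 + 1061208)/102 - 815911) = 10055639/((1/102)*1060457 - 815911) = 10055639/(1060457/102 - 815911) = 10055639/(-82162465/102) = 10055639*(-102/82162465) = -93243198/7469315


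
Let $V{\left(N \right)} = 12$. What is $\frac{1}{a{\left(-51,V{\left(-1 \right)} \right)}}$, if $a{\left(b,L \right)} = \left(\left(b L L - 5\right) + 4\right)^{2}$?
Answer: $\frac{1}{53949025} \approx 1.8536 \cdot 10^{-8}$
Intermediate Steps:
$a{\left(b,L \right)} = \left(-1 + b L^{2}\right)^{2}$ ($a{\left(b,L \right)} = \left(\left(L b L - 5\right) + 4\right)^{2} = \left(\left(b L^{2} - 5\right) + 4\right)^{2} = \left(\left(-5 + b L^{2}\right) + 4\right)^{2} = \left(-1 + b L^{2}\right)^{2}$)
$\frac{1}{a{\left(-51,V{\left(-1 \right)} \right)}} = \frac{1}{\left(-1 - 51 \cdot 12^{2}\right)^{2}} = \frac{1}{\left(-1 - 7344\right)^{2}} = \frac{1}{\left(-7345\right)^{2}} = \frac{1}{53949025}$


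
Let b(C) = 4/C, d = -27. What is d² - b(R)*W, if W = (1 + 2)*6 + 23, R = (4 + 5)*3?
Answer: 19519/27 ≈ 722.93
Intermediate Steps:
R = 27 (R = 9*3 = 27)
W = 41 (W = 3*6 + 23 = 18 + 23 = 41)
d² - b(R)*W = (-27)² - 4/27*41 = 729 - 4*(1/27)*41 = 729 - 4*41/27 = 729 - 1*164/27 = 729 - 164/27 = 19519/27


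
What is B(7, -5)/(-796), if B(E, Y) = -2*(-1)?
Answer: -1/398 ≈ -0.0025126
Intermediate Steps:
B(E, Y) = 2
B(7, -5)/(-796) = 2/(-796) = 2*(-1/796) = -1/398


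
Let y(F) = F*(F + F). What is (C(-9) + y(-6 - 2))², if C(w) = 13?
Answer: 19881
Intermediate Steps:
y(F) = 2*F² (y(F) = F*(2*F) = 2*F²)
(C(-9) + y(-6 - 2))² = (13 + 2*(-6 - 2)²)² = (13 + 2*(-8)²)² = (13 + 2*64)² = (13 + 128)² = 141² = 19881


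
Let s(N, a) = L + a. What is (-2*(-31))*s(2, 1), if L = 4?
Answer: 310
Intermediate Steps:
s(N, a) = 4 + a
(-2*(-31))*s(2, 1) = (-2*(-31))*(4 + 1) = 62*5 = 310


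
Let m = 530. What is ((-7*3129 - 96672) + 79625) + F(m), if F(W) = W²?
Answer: 241950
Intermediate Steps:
((-7*3129 - 96672) + 79625) + F(m) = ((-7*3129 - 96672) + 79625) + 530² = ((-21903 - 96672) + 79625) + 280900 = (-118575 + 79625) + 280900 = -38950 + 280900 = 241950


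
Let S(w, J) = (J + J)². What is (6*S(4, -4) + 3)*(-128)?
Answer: -49536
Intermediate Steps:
S(w, J) = 4*J² (S(w, J) = (2*J)² = 4*J²)
(6*S(4, -4) + 3)*(-128) = (6*(4*(-4)²) + 3)*(-128) = (6*(4*16) + 3)*(-128) = (6*64 + 3)*(-128) = (384 + 3)*(-128) = 387*(-128) = -49536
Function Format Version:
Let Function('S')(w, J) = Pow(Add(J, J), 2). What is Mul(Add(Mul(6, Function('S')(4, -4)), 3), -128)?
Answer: -49536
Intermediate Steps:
Function('S')(w, J) = Mul(4, Pow(J, 2)) (Function('S')(w, J) = Pow(Mul(2, J), 2) = Mul(4, Pow(J, 2)))
Mul(Add(Mul(6, Function('S')(4, -4)), 3), -128) = Mul(Add(Mul(6, Mul(4, Pow(-4, 2))), 3), -128) = Mul(Add(Mul(6, Mul(4, 16)), 3), -128) = Mul(Add(Mul(6, 64), 3), -128) = Mul(Add(384, 3), -128) = Mul(387, -128) = -49536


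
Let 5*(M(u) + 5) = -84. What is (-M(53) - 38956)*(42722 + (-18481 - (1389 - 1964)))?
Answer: -4830955536/5 ≈ -9.6619e+8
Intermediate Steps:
M(u) = -109/5 (M(u) = -5 + (⅕)*(-84) = -5 - 84/5 = -109/5)
(-M(53) - 38956)*(42722 + (-18481 - (1389 - 1964))) = (-1*(-109/5) - 38956)*(42722 + (-18481 - (1389 - 1964))) = (109/5 - 38956)*(42722 + (-18481 - 1*(-575))) = -194671*(42722 + (-18481 + 575))/5 = -194671*(42722 - 17906)/5 = -194671/5*24816 = -4830955536/5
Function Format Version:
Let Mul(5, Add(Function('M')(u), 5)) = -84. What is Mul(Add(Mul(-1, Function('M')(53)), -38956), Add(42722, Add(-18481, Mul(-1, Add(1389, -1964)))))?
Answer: Rational(-4830955536, 5) ≈ -9.6619e+8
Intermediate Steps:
Function('M')(u) = Rational(-109, 5) (Function('M')(u) = Add(-5, Mul(Rational(1, 5), -84)) = Add(-5, Rational(-84, 5)) = Rational(-109, 5))
Mul(Add(Mul(-1, Function('M')(53)), -38956), Add(42722, Add(-18481, Mul(-1, Add(1389, -1964))))) = Mul(Add(Mul(-1, Rational(-109, 5)), -38956), Add(42722, Add(-18481, Mul(-1, Add(1389, -1964))))) = Mul(Add(Rational(109, 5), -38956), Add(42722, Add(-18481, Mul(-1, -575)))) = Mul(Rational(-194671, 5), Add(42722, Add(-18481, 575))) = Mul(Rational(-194671, 5), Add(42722, -17906)) = Mul(Rational(-194671, 5), 24816) = Rational(-4830955536, 5)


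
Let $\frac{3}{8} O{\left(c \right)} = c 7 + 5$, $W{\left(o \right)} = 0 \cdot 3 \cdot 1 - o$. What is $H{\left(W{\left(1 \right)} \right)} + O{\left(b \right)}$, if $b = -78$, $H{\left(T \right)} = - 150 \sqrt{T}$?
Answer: $- \frac{4328}{3} - 150 i \approx -1442.7 - 150.0 i$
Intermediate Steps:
$W{\left(o \right)} = - o$ ($W{\left(o \right)} = 0 \cdot 1 - o = 0 - o = - o$)
$O{\left(c \right)} = \frac{40}{3} + \frac{56 c}{3}$ ($O{\left(c \right)} = \frac{8 \left(c 7 + 5\right)}{3} = \frac{8 \left(7 c + 5\right)}{3} = \frac{8 \left(5 + 7 c\right)}{3} = \frac{40}{3} + \frac{56 c}{3}$)
$H{\left(W{\left(1 \right)} \right)} + O{\left(b \right)} = - 150 \sqrt{\left(-1\right) 1} + \left(\frac{40}{3} + \frac{56}{3} \left(-78\right)\right) = - 150 \sqrt{-1} + \left(\frac{40}{3} - 1456\right) = - 150 i - \frac{4328}{3} = - \frac{4328}{3} - 150 i$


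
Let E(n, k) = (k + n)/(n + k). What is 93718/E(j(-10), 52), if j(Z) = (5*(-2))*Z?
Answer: 93718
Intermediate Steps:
j(Z) = -10*Z
E(n, k) = 1 (E(n, k) = (k + n)/(k + n) = 1)
93718/E(j(-10), 52) = 93718/1 = 93718*1 = 93718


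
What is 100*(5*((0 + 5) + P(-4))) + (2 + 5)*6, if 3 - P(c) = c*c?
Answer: -3958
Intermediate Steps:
P(c) = 3 - c**2 (P(c) = 3 - c*c = 3 - c**2)
100*(5*((0 + 5) + P(-4))) + (2 + 5)*6 = 100*(5*((0 + 5) + (3 - 1*(-4)**2))) + (2 + 5)*6 = 100*(5*(5 + (3 - 1*16))) + 7*6 = 100*(5*(5 + (3 - 16))) + 42 = 100*(5*(5 - 13)) + 42 = 100*(5*(-8)) + 42 = 100*(-40) + 42 = -4000 + 42 = -3958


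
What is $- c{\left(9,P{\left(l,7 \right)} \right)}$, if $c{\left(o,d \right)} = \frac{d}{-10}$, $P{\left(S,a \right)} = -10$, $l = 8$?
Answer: $-1$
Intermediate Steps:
$c{\left(o,d \right)} = - \frac{d}{10}$ ($c{\left(o,d \right)} = d \left(- \frac{1}{10}\right) = - \frac{d}{10}$)
$- c{\left(9,P{\left(l,7 \right)} \right)} = - \frac{\left(-1\right) \left(-10\right)}{10} = \left(-1\right) 1 = -1$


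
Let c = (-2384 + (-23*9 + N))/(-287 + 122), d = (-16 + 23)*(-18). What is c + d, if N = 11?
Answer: -1214/11 ≈ -110.36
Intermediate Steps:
d = -126 (d = 7*(-18) = -126)
c = 172/11 (c = (-2384 + (-23*9 + 11))/(-287 + 122) = (-2384 + (-207 + 11))/(-165) = (-2384 - 196)*(-1/165) = -2580*(-1/165) = 172/11 ≈ 15.636)
c + d = 172/11 - 126 = -1214/11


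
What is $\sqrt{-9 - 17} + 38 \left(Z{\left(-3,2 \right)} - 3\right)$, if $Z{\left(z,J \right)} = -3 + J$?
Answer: $-152 + i \sqrt{26} \approx -152.0 + 5.099 i$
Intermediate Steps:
$\sqrt{-9 - 17} + 38 \left(Z{\left(-3,2 \right)} - 3\right) = \sqrt{-9 - 17} + 38 \left(\left(-3 + 2\right) - 3\right) = \sqrt{-26} + 38 \left(-1 - 3\right) = i \sqrt{26} + 38 \left(-4\right) = i \sqrt{26} - 152 = -152 + i \sqrt{26}$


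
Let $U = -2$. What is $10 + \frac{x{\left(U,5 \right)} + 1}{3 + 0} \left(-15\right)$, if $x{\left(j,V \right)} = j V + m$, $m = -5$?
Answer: $80$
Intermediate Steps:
$x{\left(j,V \right)} = -5 + V j$ ($x{\left(j,V \right)} = j V - 5 = V j - 5 = -5 + V j$)
$10 + \frac{x{\left(U,5 \right)} + 1}{3 + 0} \left(-15\right) = 10 + \frac{\left(-5 + 5 \left(-2\right)\right) + 1}{3 + 0} \left(-15\right) = 10 + \frac{\left(-5 - 10\right) + 1}{3} \left(-15\right) = 10 + \left(-15 + 1\right) \frac{1}{3} \left(-15\right) = 10 + \left(-14\right) \frac{1}{3} \left(-15\right) = 10 - -70 = 10 + 70 = 80$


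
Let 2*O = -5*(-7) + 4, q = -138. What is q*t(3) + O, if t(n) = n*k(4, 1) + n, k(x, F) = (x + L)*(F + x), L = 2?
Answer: -25629/2 ≈ -12815.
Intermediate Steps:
k(x, F) = (2 + x)*(F + x) (k(x, F) = (x + 2)*(F + x) = (2 + x)*(F + x))
O = 39/2 (O = (-5*(-7) + 4)/2 = (35 + 4)/2 = (½)*39 = 39/2 ≈ 19.500)
t(n) = 31*n (t(n) = n*(4² + 2*1 + 2*4 + 1*4) + n = n*(16 + 2 + 8 + 4) + n = n*30 + n = 30*n + n = 31*n)
q*t(3) + O = -4278*3 + 39/2 = -138*93 + 39/2 = -12834 + 39/2 = -25629/2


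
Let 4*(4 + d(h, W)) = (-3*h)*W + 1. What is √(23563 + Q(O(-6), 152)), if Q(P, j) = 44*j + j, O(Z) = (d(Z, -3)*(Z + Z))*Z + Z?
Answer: √30403 ≈ 174.36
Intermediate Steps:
d(h, W) = -15/4 - 3*W*h/4 (d(h, W) = -4 + ((-3*h)*W + 1)/4 = -4 + (-3*W*h + 1)/4 = -4 + (1 - 3*W*h)/4 = -4 + (¼ - 3*W*h/4) = -15/4 - 3*W*h/4)
O(Z) = Z + 2*Z²*(-15/4 + 9*Z/4) (O(Z) = ((-15/4 - ¾*(-3)*Z)*(Z + Z))*Z + Z = ((-15/4 + 9*Z/4)*(2*Z))*Z + Z = (2*Z*(-15/4 + 9*Z/4))*Z + Z = 2*Z²*(-15/4 + 9*Z/4) + Z = Z + 2*Z²*(-15/4 + 9*Z/4))
Q(P, j) = 45*j
√(23563 + Q(O(-6), 152)) = √(23563 + 45*152) = √(23563 + 6840) = √30403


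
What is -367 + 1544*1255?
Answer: 1937353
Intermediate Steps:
-367 + 1544*1255 = -367 + 1937720 = 1937353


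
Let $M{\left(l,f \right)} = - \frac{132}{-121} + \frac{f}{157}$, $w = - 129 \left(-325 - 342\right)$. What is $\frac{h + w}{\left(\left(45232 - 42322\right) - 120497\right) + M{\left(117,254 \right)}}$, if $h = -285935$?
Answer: $\frac{345213484}{203068071} \approx 1.7$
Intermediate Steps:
$w = 86043$ ($w = \left(-129\right) \left(-667\right) = 86043$)
$M{\left(l,f \right)} = \frac{12}{11} + \frac{f}{157}$ ($M{\left(l,f \right)} = \left(-132\right) \left(- \frac{1}{121}\right) + f \frac{1}{157} = \frac{12}{11} + \frac{f}{157}$)
$\frac{h + w}{\left(\left(45232 - 42322\right) - 120497\right) + M{\left(117,254 \right)}} = \frac{-285935 + 86043}{\left(\left(45232 - 42322\right) - 120497\right) + \left(\frac{12}{11} + \frac{1}{157} \cdot 254\right)} = - \frac{199892}{\left(2910 - 120497\right) + \left(\frac{12}{11} + \frac{254}{157}\right)} = - \frac{199892}{-117587 + \frac{4678}{1727}} = - \frac{199892}{- \frac{203068071}{1727}} = \left(-199892\right) \left(- \frac{1727}{203068071}\right) = \frac{345213484}{203068071}$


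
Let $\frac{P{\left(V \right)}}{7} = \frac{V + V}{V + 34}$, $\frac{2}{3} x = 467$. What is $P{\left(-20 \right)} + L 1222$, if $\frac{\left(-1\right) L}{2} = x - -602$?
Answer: $-3183330$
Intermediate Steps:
$x = \frac{1401}{2}$ ($x = \frac{3}{2} \cdot 467 = \frac{1401}{2} \approx 700.5$)
$L = -2605$ ($L = - 2 \left(\frac{1401}{2} - -602\right) = - 2 \left(\frac{1401}{2} + 602\right) = \left(-2\right) \frac{2605}{2} = -2605$)
$P{\left(V \right)} = \frac{14 V}{34 + V}$ ($P{\left(V \right)} = 7 \frac{V + V}{V + 34} = 7 \frac{2 V}{34 + V} = \frac{14 V}{34 + V}$)
$P{\left(-20 \right)} + L 1222 = 14 \left(-20\right) \frac{1}{34 - 20} - 3183310 = 14 \left(-20\right) \frac{1}{14} - 3183310 = -20 - 3183310 = -3183330$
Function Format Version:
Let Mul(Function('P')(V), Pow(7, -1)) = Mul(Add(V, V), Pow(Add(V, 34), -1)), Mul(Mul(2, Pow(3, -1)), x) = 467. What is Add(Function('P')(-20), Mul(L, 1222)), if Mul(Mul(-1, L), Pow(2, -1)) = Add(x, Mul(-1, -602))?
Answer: -3183330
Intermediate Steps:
x = Rational(1401, 2) (x = Mul(Rational(3, 2), 467) = Rational(1401, 2) ≈ 700.50)
L = -2605 (L = Mul(-2, Add(Rational(1401, 2), Mul(-1, -602))) = Mul(-2, Add(Rational(1401, 2), 602)) = Mul(-2, Rational(2605, 2)) = -2605)
Function('P')(V) = Mul(14, V, Pow(Add(34, V), -1)) (Function('P')(V) = Mul(7, Mul(Add(V, V), Pow(Add(V, 34), -1))) = Mul(7, Mul(Mul(2, V), Pow(Add(34, V), -1))) = Mul(7, Mul(2, V, Pow(Add(34, V), -1))) = Mul(14, V, Pow(Add(34, V), -1)))
Add(Function('P')(-20), Mul(L, 1222)) = Add(Mul(14, -20, Pow(Add(34, -20), -1)), Mul(-2605, 1222)) = Add(Mul(14, -20, Pow(14, -1)), -3183310) = Add(Mul(14, -20, Rational(1, 14)), -3183310) = Add(-20, -3183310) = -3183330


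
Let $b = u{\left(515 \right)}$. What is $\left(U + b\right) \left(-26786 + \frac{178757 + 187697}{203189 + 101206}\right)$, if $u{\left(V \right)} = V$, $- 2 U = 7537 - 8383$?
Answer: $- \frac{1092523174144}{43485} \approx -2.5124 \cdot 10^{7}$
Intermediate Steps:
$U = 423$ ($U = - \frac{7537 - 8383}{2} = \left(- \frac{1}{2}\right) \left(-846\right) = 423$)
$b = 515$
$\left(U + b\right) \left(-26786 + \frac{178757 + 187697}{203189 + 101206}\right) = \left(423 + 515\right) \left(-26786 + \frac{178757 + 187697}{203189 + 101206}\right) = 938 \left(-26786 + \frac{366454}{304395}\right) = 938 \left(- \frac{8153158016}{304395}\right) = - \frac{1092523174144}{43485}$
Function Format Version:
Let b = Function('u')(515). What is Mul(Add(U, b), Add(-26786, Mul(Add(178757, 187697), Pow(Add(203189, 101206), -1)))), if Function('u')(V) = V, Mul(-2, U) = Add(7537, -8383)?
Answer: Rational(-1092523174144, 43485) ≈ -2.5124e+7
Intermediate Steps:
U = 423 (U = Mul(Rational(-1, 2), Add(7537, -8383)) = Mul(Rational(-1, 2), -846) = 423)
b = 515
Mul(Add(U, b), Add(-26786, Mul(Add(178757, 187697), Pow(Add(203189, 101206), -1)))) = Mul(Add(423, 515), Add(-26786, Mul(Add(178757, 187697), Pow(Add(203189, 101206), -1)))) = Mul(938, Add(-26786, Mul(366454, Pow(304395, -1)))) = Mul(938, Add(-26786, Mul(366454, Rational(1, 304395)))) = Mul(938, Add(-26786, Rational(366454, 304395))) = Mul(938, Rational(-8153158016, 304395)) = Rational(-1092523174144, 43485)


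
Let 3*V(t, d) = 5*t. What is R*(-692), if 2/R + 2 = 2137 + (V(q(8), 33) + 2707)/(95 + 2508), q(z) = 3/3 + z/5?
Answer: -10807656/16680349 ≈ -0.64793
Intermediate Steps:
q(z) = 1 + z/5 (q(z) = 3*(1/3) + z*(1/5) = 1 + z/5)
V(t, d) = 5*t/3 (V(t, d) = (5*t)/3 = 5*t/3)
R = 15618/16680349 (R = 2/(-2 + (2137 + (5*(1 + (1/5)*8)/3 + 2707)/(95 + 2508))) = 2/(-2 + (2137 + (5*(1 + 8/5)/3 + 2707)/2603)) = 2/(-2 + (2137 + ((5/3)*(13/5) + 2707)*(1/2603))) = 2/(-2 + (2137 + (13/3 + 2707)*(1/2603))) = 2/(-2 + (2137 + (8134/3)*(1/2603))) = 2/(-2 + (2137 + 8134/7809)) = 2/(-2 + 16695967/7809) = 2/(16680349/7809) = 2*(7809/16680349) = 15618/16680349 ≈ 0.00093631)
R*(-692) = (15618/16680349)*(-692) = -10807656/16680349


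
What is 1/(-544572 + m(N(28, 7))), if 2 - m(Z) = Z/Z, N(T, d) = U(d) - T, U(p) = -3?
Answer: -1/544571 ≈ -1.8363e-6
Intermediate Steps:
N(T, d) = -3 - T
m(Z) = 1 (m(Z) = 2 - Z/Z = 2 - 1*1 = 2 - 1 = 1)
1/(-544572 + m(N(28, 7))) = 1/(-544572 + 1) = 1/(-544571) = -1/544571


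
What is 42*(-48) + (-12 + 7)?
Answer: -2021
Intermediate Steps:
42*(-48) + (-12 + 7) = -2016 - 5 = -2021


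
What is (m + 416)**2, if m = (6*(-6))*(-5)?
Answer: 355216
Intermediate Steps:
m = 180 (m = -36*(-5) = 180)
(m + 416)**2 = (180 + 416)**2 = 596**2 = 355216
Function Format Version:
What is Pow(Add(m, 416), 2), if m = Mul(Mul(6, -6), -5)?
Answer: 355216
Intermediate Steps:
m = 180 (m = Mul(-36, -5) = 180)
Pow(Add(m, 416), 2) = Pow(Add(180, 416), 2) = Pow(596, 2) = 355216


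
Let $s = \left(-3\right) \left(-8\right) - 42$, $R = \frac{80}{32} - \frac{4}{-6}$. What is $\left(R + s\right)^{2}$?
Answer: $\frac{7921}{36} \approx 220.03$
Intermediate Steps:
$R = \frac{19}{6}$ ($R = 80 \cdot \frac{1}{32} - - \frac{2}{3} = \frac{5}{2} + \frac{2}{3} = \frac{19}{6} \approx 3.1667$)
$s = -18$ ($s = 24 - 42 = -18$)
$\left(R + s\right)^{2} = \left(\frac{19}{6} - 18\right)^{2} = \left(- \frac{89}{6}\right)^{2} = \frac{7921}{36}$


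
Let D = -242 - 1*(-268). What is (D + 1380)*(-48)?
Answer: -67488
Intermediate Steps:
D = 26 (D = -242 + 268 = 26)
(D + 1380)*(-48) = (26 + 1380)*(-48) = 1406*(-48) = -67488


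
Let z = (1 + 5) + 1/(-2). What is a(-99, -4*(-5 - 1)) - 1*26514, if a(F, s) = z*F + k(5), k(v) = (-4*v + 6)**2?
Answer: -53725/2 ≈ -26863.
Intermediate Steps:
k(v) = (6 - 4*v)**2
z = 11/2 (z = 6 - 1/2 = 11/2 ≈ 5.5000)
a(F, s) = 196 + 11*F/2 (a(F, s) = 11*F/2 + 4*(-3 + 2*5)**2 = 11*F/2 + 4*(-3 + 10)**2 = 11*F/2 + 4*7**2 = 11*F/2 + 4*49 = 11*F/2 + 196 = 196 + 11*F/2)
a(-99, -4*(-5 - 1)) - 1*26514 = (196 + (11/2)*(-99)) - 1*26514 = (196 - 1089/2) - 26514 = -697/2 - 26514 = -53725/2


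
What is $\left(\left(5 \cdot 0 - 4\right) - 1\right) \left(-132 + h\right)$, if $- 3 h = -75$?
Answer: $535$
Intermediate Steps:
$h = 25$ ($h = \left(- \frac{1}{3}\right) \left(-75\right) = 25$)
$\left(\left(5 \cdot 0 - 4\right) - 1\right) \left(-132 + h\right) = \left(\left(5 \cdot 0 - 4\right) - 1\right) \left(-132 + 25\right) = \left(\left(0 - 4\right) - 1\right) \left(-107\right) = \left(-4 - 1\right) \left(-107\right) = \left(-5\right) \left(-107\right) = 535$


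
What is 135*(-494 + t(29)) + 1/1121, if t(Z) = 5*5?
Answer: -70976114/1121 ≈ -63315.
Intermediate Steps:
t(Z) = 25
135*(-494 + t(29)) + 1/1121 = 135*(-494 + 25) + 1/1121 = 135*(-469) + 1/1121 = -63315 + 1/1121 = -70976114/1121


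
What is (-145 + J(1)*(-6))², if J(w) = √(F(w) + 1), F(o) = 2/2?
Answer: 21097 + 1740*√2 ≈ 23558.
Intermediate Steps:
F(o) = 1 (F(o) = 2*(½) = 1)
J(w) = √2 (J(w) = √(1 + 1) = √2)
(-145 + J(1)*(-6))² = (-145 + √2*(-6))² = (-145 - 6*√2)²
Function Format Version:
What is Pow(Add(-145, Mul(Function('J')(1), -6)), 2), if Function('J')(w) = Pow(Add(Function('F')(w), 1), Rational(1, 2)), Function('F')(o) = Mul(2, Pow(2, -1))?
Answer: Add(21097, Mul(1740, Pow(2, Rational(1, 2)))) ≈ 23558.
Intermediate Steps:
Function('F')(o) = 1 (Function('F')(o) = Mul(2, Rational(1, 2)) = 1)
Function('J')(w) = Pow(2, Rational(1, 2)) (Function('J')(w) = Pow(Add(1, 1), Rational(1, 2)) = Pow(2, Rational(1, 2)))
Pow(Add(-145, Mul(Function('J')(1), -6)), 2) = Pow(Add(-145, Mul(Pow(2, Rational(1, 2)), -6)), 2) = Pow(Add(-145, Mul(-6, Pow(2, Rational(1, 2)))), 2)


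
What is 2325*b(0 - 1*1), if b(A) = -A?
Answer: 2325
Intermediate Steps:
2325*b(0 - 1*1) = 2325*(-(0 - 1*1)) = 2325*(-(0 - 1)) = 2325*(-1*(-1)) = 2325*1 = 2325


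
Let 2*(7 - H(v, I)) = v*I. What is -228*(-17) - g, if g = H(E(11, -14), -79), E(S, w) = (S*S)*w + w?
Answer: 71335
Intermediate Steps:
E(S, w) = w + w*S² (E(S, w) = S²*w + w = w*S² + w = w + w*S²)
H(v, I) = 7 - I*v/2 (H(v, I) = 7 - v*I/2 = 7 - I*v/2)
g = -67459 (g = 7 - ½*(-79)*(-14*(1 + 11²)) = 7 - ½*(-79)*(-14*(1 + 121)) = 7 - ½*(-79)*(-14*122) = 7 - ½*(-79)*(-1708) = 7 - 67466 = -67459)
-228*(-17) - g = -228*(-17) - 1*(-67459) = 3876 + 67459 = 71335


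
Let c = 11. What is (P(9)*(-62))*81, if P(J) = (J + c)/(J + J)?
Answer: -5580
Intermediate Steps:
P(J) = (11 + J)/(2*J) (P(J) = (J + 11)/(J + J) = (11 + J)/((2*J)) = (11 + J)*(1/(2*J)) = (11 + J)/(2*J))
(P(9)*(-62))*81 = (((1/2)*(11 + 9)/9)*(-62))*81 = (((1/2)*(1/9)*20)*(-62))*81 = ((10/9)*(-62))*81 = -620/9*81 = -5580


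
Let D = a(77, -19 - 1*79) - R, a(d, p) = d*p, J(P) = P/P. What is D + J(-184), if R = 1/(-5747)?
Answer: -43361114/5747 ≈ -7545.0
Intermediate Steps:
J(P) = 1
R = -1/5747 ≈ -0.00017400
D = -43366861/5747 (D = 77*(-19 - 1*79) - 1*(-1/5747) = 77*(-19 - 79) + 1/5747 = 77*(-98) + 1/5747 = -7546 + 1/5747 = -43366861/5747 ≈ -7546.0)
D + J(-184) = -43366861/5747 + 1 = -43361114/5747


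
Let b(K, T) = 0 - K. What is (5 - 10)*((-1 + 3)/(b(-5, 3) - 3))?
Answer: -5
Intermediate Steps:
b(K, T) = -K
(5 - 10)*((-1 + 3)/(b(-5, 3) - 3)) = (5 - 10)*((-1 + 3)/(-1*(-5) - 3)) = -10/(5 - 3) = -10/2 = -5*1 = -5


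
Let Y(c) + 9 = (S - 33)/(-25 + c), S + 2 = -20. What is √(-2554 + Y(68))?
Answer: 2*I*√1185338/43 ≈ 50.639*I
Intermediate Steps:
S = -22 (S = -2 - 20 = -22)
Y(c) = -9 - 55/(-25 + c) (Y(c) = -9 + (-22 - 33)/(-25 + c) = -9 - 55/(-25 + c))
√(-2554 + Y(68)) = √(-2554 + (170 - 9*68)/(-25 + 68)) = √(-2554 + (170 - 612)/43) = √(-2554 + (1/43)*(-442)) = √(-2554 - 442/43) = √(-110264/43) = 2*I*√1185338/43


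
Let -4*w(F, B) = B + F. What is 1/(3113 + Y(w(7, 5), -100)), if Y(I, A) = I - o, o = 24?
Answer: 1/3086 ≈ 0.00032404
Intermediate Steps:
w(F, B) = -B/4 - F/4 (w(F, B) = -(B + F)/4 = -B/4 - F/4)
Y(I, A) = -24 + I (Y(I, A) = I - 1*24 = I - 24 = -24 + I)
1/(3113 + Y(w(7, 5), -100)) = 1/(3113 + (-24 + (-¼*5 - ¼*7))) = 1/(3113 + (-24 + (-5/4 - 7/4))) = 1/(3113 + (-24 - 3)) = 1/(3113 - 27) = 1/3086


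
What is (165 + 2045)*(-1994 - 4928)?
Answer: -15297620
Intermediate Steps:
(165 + 2045)*(-1994 - 4928) = 2210*(-6922) = -15297620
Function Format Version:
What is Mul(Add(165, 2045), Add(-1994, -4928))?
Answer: -15297620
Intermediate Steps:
Mul(Add(165, 2045), Add(-1994, -4928)) = Mul(2210, -6922) = -15297620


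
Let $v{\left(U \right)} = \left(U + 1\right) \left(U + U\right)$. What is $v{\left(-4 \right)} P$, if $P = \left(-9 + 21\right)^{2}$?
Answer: $3456$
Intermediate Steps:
$v{\left(U \right)} = 2 U \left(1 + U\right)$ ($v{\left(U \right)} = \left(1 + U\right) 2 U = 2 U \left(1 + U\right)$)
$P = 144$ ($P = 12^{2} = 144$)
$v{\left(-4 \right)} P = 2 \left(-4\right) \left(1 - 4\right) 144 = 2 \left(-4\right) \left(-3\right) 144 = 24 \cdot 144 = 3456$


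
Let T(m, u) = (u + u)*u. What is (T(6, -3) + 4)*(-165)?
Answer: -3630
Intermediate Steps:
T(m, u) = 2*u**2 (T(m, u) = (2*u)*u = 2*u**2)
(T(6, -3) + 4)*(-165) = (2*(-3)**2 + 4)*(-165) = (2*9 + 4)*(-165) = (18 + 4)*(-165) = 22*(-165) = -3630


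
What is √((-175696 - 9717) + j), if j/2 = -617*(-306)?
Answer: √192191 ≈ 438.40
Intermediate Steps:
j = 377604 (j = 2*(-617*(-306)) = 2*188802 = 377604)
√((-175696 - 9717) + j) = √((-175696 - 9717) + 377604) = √(-185413 + 377604) = √192191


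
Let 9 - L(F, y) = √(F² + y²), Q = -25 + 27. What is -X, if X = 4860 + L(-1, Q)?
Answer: -4869 + √5 ≈ -4866.8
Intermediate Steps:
Q = 2
L(F, y) = 9 - √(F² + y²)
X = 4869 - √5 (X = 4860 + (9 - √((-1)² + 2²)) = 4860 + (9 - √(1 + 4)) = 4860 + (9 - √5) = 4869 - √5 ≈ 4866.8)
-X = -(4869 - √5) = -4869 + √5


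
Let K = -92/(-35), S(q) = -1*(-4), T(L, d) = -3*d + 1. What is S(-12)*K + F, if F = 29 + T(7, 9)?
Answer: 473/35 ≈ 13.514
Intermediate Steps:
T(L, d) = 1 - 3*d
S(q) = 4
F = 3 (F = 29 + (1 - 3*9) = 29 + (1 - 27) = 29 - 26 = 3)
K = 92/35 (K = -92*(-1/35) = 92/35 ≈ 2.6286)
S(-12)*K + F = 4*(92/35) + 3 = 368/35 + 3 = 473/35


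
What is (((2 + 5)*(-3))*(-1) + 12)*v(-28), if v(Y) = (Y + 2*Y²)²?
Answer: 78262800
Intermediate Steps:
(((2 + 5)*(-3))*(-1) + 12)*v(-28) = (((2 + 5)*(-3))*(-1) + 12)*((-28)²*(1 + 2*(-28))²) = ((7*(-3))*(-1) + 12)*(784*(1 - 56)²) = (-21*(-1) + 12)*(784*(-55)²) = (21 + 12)*(784*3025) = 33*2371600 = 78262800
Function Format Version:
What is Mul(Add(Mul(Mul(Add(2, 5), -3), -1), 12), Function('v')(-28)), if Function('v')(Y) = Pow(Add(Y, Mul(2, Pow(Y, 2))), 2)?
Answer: 78262800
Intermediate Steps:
Mul(Add(Mul(Mul(Add(2, 5), -3), -1), 12), Function('v')(-28)) = Mul(Add(Mul(Mul(Add(2, 5), -3), -1), 12), Mul(Pow(-28, 2), Pow(Add(1, Mul(2, -28)), 2))) = Mul(Add(Mul(Mul(7, -3), -1), 12), Mul(784, Pow(Add(1, -56), 2))) = Mul(Add(Mul(-21, -1), 12), Mul(784, Pow(-55, 2))) = Mul(Add(21, 12), Mul(784, 3025)) = Mul(33, 2371600) = 78262800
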